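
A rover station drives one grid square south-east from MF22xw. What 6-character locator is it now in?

Longitude subsquare x = 23; +1 → 24, wraps to 0 = a, carry into square.
Longitude square 2; +1 → 3.
Latitude subsquare w = 22; −1 → 21 = v.

MF32av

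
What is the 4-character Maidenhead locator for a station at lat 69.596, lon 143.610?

QP19

Add 180° to longitude and 90° to latitude: 323.61, 159.60.
Field: lon ⌊323.61/20⌋ = 16 → Q; lat ⌊159.60/10⌋ = 15 → P.
Square: lon ⌊3.61/2⌋ = 1; lat ⌊9.60/1⌋ = 9.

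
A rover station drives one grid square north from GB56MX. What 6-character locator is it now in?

Latitude subsquare x = 23; +1 → 24, wraps to 0 = a, carry into square.
Latitude square 6; +1 → 7.
The longitude characters are unchanged.

GB57ma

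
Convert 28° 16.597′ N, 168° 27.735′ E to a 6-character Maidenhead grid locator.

Add 180° to longitude and 90° to latitude: 348.4623, 118.2766.
Field (20°×10°, letters A–R): lon ⌊348.4623/20⌋ = 17 → R; lat ⌊118.2766/10⌋ = 11 → L.
Square (2°×1°, digits 0–9): lon ⌊8.4623/2⌋ = 4; lat ⌊8.2766/1⌋ = 8.
Subsquare (5′×2.5′, letters a–x): lon ⌊0.4623/0.0833333⌋ = 5 → f; lat ⌊0.2766/0.0416667⌋ = 6 → g.

RL48fg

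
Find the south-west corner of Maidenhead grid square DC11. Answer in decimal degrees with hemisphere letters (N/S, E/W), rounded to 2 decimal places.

69.00° S, 118.00° W

Field D=3, C=2: +3·20° lon, +2·10° lat → SW at lon -120°, lat -70°.
Square 1, 1: +1·2° lon, +1·1° lat → SW at lon -118°, lat -69°.
latitude 69.00° S, longitude 118.00° W.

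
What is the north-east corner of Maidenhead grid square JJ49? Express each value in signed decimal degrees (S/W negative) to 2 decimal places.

10.00, 10.00

Field J=9, J=9: +9·20° lon, +9·10° lat → SW at lon 0°, lat 0°.
Square 4, 9: +4·2° lon, +9·1° lat → SW at lon 8°, lat 9°.
Cell spans 2° lon × 1° lat. NE corner is SW corner plus one full cell.
latitude 10.00, longitude 10.00.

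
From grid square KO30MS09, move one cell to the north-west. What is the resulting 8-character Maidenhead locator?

Longitude extended square 0; −1 → -1, wraps to 9, carry into subsquare.
Longitude subsquare m = 12; −1 → 11 = l.
Latitude extended square 9; +1 → 10, wraps to 0, carry into subsquare.
Latitude subsquare s = 18; +1 → 19 = t.

KO30lt90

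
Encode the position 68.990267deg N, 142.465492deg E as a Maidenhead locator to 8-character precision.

Offset from 180°W / 90°S: lon 322.46549°, lat 158.99027°.
Field (20°×10°, letters A–R): 322.46549/20 → 16 → Q, 158.99027/10 → 15 → P; chars QP.
Square (2°×1°, digits 0–9): 2.46549/2 → 1, 8.99027/1 → 8; chars 18.
Subsquare (5′×2.5′, letters a–x): 0.46549/0.0833333 → 5 → f, 0.99027/0.0416667 → 23 → x; chars fx.
Extended square (30″×15″, digits 0–9): 0.04883/0.00833333 → 5, 0.03193/0.00416667 → 7; chars 57.

QP18fx57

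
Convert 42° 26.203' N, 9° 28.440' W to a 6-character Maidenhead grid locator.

Add 180° to longitude and 90° to latitude: 170.5260, 132.4367.
Field: lon ⌊170.5260/20⌋ = 8 → I; lat ⌊132.4367/10⌋ = 13 → N.
Square: lon ⌊10.5260/2⌋ = 5; lat ⌊2.4367/1⌋ = 2.
Subsquare: lon ⌊0.5260/0.0833333⌋ = 6 → g; lat ⌊0.4367/0.0416667⌋ = 10 → k.

IN52gk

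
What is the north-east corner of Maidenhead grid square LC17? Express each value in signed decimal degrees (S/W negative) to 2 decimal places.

-62.00, 44.00

Field L=11, C=2: +11·20° lon, +2·10° lat → SW at lon 40°, lat -70°.
Square 1, 7: +1·2° lon, +7·1° lat → SW at lon 42°, lat -63°.
Cell spans 2° lon × 1° lat. NE corner is SW corner plus one full cell.
latitude -62.00, longitude 44.00.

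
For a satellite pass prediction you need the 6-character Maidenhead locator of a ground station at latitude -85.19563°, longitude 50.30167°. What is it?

Add 180° to longitude and 90° to latitude: 230.3017, 4.8044.
Field: lon ⌊230.3017/20⌋ = 11 → L; lat ⌊4.8044/10⌋ = 0 → A.
Square: lon ⌊10.3017/2⌋ = 5; lat ⌊4.8044/1⌋ = 4.
Subsquare: lon ⌊0.3017/0.0833333⌋ = 3 → d; lat ⌊0.8044/0.0416667⌋ = 19 → t.

LA54dt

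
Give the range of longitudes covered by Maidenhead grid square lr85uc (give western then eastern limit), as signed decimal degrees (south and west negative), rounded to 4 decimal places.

Field L=11, R=17: +11·20° lon, +17·10° lat → SW at lon 40°, lat 80°.
Square 8, 5: +8·2° lon, +5·1° lat → SW at lon 56°, lat 85°.
Subsquare u=20, c=2: +20·0.0833333° lon, +2·0.0416667° lat → SW at lon 57.6667°, lat 85.0833°.
Cell spans 0.0833333° lon × 0.0416667° lat.
west 57.6667, east 57.7500.

57.6667, 57.7500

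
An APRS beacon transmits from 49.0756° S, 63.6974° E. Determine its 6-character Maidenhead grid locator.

ME10uw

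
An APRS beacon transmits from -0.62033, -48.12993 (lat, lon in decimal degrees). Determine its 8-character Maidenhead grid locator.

GI59wj41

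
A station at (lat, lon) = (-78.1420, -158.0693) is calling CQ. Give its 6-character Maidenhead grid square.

Add 180° to longitude and 90° to latitude: 21.9307, 11.8580.
Field: lon ⌊21.9307/20⌋ = 1 → B; lat ⌊11.8580/10⌋ = 1 → B.
Square: lon ⌊1.9307/2⌋ = 0; lat ⌊1.8580/1⌋ = 1.
Subsquare: lon ⌊1.9307/0.0833333⌋ = 23 → x; lat ⌊0.8580/0.0416667⌋ = 20 → u.

BB01xu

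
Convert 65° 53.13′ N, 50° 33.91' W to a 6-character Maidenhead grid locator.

GP45rv

Shift to the Maidenhead origin (180°W, 90°S): lon 129.4348, lat 155.8855.
Field: lon ⌊129.4348/20⌋ = 6 → G; lat ⌊155.8855/10⌋ = 15 → P.
Square: lon ⌊9.4348/2⌋ = 4; lat ⌊5.8855/1⌋ = 5.
Subsquare: lon ⌊1.4348/0.0833333⌋ = 17 → r; lat ⌊0.8855/0.0416667⌋ = 21 → v.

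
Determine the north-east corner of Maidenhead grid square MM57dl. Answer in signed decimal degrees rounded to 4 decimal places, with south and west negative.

37.5000, 70.3333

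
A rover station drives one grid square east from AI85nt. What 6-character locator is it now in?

AI85ot

Longitude subsquare n = 13; +1 → 14 = o.
The latitude characters are unchanged.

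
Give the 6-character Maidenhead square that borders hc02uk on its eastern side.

Longitude subsquare u = 20; +1 → 21 = v.
The latitude characters are unchanged.

HC02vk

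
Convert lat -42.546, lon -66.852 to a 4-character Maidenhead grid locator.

FE67

Shift to the Maidenhead origin (180°W, 90°S): lon 113.15, lat 47.45.
Field: 113.15/20 → 5 → F, 47.45/10 → 4 → E; chars FE.
Square: 13.15/2 → 6, 7.45/1 → 7; chars 67.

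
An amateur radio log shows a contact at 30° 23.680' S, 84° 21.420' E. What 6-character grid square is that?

Shift to the Maidenhead origin (180°W, 90°S): lon 264.3570, lat 59.6053.
Field: lon ⌊264.3570/20⌋ = 13 → N; lat ⌊59.6053/10⌋ = 5 → F.
Square: lon ⌊4.3570/2⌋ = 2; lat ⌊9.6053/1⌋ = 9.
Subsquare: lon ⌊0.3570/0.0833333⌋ = 4 → e; lat ⌊0.6053/0.0416667⌋ = 14 → o.

NF29eo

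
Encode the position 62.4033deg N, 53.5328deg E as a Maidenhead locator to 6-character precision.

Shift to the Maidenhead origin (180°W, 90°S): lon 233.5328, lat 152.4033.
Field (20°×10°, letters A–R): lon ⌊233.5328/20⌋ = 11 → L; lat ⌊152.4033/10⌋ = 15 → P.
Square (2°×1°, digits 0–9): lon ⌊13.5328/2⌋ = 6; lat ⌊2.4033/1⌋ = 2.
Subsquare (5′×2.5′, letters a–x): lon ⌊1.5328/0.0833333⌋ = 18 → s; lat ⌊0.4033/0.0416667⌋ = 9 → j.

LP62sj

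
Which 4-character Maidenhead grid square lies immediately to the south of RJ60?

RI69

Latitude square 0; −1 → -1, wraps to 9, carry into field.
Latitude field J = 9; −1 → 8 = I.
The longitude characters are unchanged.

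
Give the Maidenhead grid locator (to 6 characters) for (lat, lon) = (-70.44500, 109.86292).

OB49wn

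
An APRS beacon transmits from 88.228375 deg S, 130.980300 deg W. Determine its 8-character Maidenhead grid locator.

CA41ms25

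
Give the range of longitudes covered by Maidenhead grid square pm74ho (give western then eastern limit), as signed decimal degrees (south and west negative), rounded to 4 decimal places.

134.5833, 134.6667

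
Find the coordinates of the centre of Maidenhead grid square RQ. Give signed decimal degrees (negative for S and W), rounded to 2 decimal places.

75.00, 170.00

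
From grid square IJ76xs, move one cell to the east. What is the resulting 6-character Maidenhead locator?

Longitude subsquare x = 23; +1 → 24, wraps to 0 = a, carry into square.
Longitude square 7; +1 → 8.
The latitude characters are unchanged.

IJ86as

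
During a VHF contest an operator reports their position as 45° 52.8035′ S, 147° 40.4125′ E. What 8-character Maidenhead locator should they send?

QE34uc08

Shift to the Maidenhead origin (180°W, 90°S): lon 327.67354, lat 44.11994.
Field (20°×10°, letters A–R): lon ⌊327.67354/20⌋ = 16 → Q; lat ⌊44.11994/10⌋ = 4 → E.
Square (2°×1°, digits 0–9): lon ⌊7.67354/2⌋ = 3; lat ⌊4.11994/1⌋ = 4.
Subsquare (5′×2.5′, letters a–x): lon ⌊1.67354/0.0833333⌋ = 20 → u; lat ⌊0.11994/0.0416667⌋ = 2 → c.
Extended square (30″×15″, digits 0–9): lon ⌊0.00687/0.00833333⌋ = 0; lat ⌊0.03661/0.00416667⌋ = 8.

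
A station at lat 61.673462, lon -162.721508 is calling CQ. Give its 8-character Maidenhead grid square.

AP81pq31

Add 180° to longitude and 90° to latitude: 17.27849, 151.67346.
Field (20°×10°, letters A–R): lon ⌊17.27849/20⌋ = 0 → A; lat ⌊151.67346/10⌋ = 15 → P.
Square (2°×1°, digits 0–9): lon ⌊17.27849/2⌋ = 8; lat ⌊1.67346/1⌋ = 1.
Subsquare (5′×2.5′, letters a–x): lon ⌊1.27849/0.0833333⌋ = 15 → p; lat ⌊0.67346/0.0416667⌋ = 16 → q.
Extended square (30″×15″, digits 0–9): lon ⌊0.02849/0.00833333⌋ = 3; lat ⌊0.00680/0.00416667⌋ = 1.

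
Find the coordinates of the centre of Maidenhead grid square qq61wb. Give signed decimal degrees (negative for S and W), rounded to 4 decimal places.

71.0625, 153.8750

Field Q=16, Q=16: +16·20° lon, +16·10° lat → SW at lon 140°, lat 70°.
Square 6, 1: +6·2° lon, +1·1° lat → SW at lon 152°, lat 71°.
Subsquare w=22, b=1: +22·0.0833333° lon, +1·0.0416667° lat → SW at lon 153.833°, lat 71.0417°.
Cell spans 0.0833333° lon × 0.0416667° lat. Centre is SW corner plus half of each.
latitude 71.0625, longitude 153.8750.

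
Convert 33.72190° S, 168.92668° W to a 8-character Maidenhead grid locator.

AF56mg86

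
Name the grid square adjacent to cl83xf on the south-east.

CL93ae

Longitude subsquare x = 23; +1 → 24, wraps to 0 = a, carry into square.
Longitude square 8; +1 → 9.
Latitude subsquare f = 5; −1 → 4 = e.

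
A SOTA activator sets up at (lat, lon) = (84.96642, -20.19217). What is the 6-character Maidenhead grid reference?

HR94vx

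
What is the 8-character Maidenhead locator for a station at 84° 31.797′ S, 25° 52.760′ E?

Offset from 180°W / 90°S: lon 205.87933°, lat 5.47005°.
Field: 205.87933/20 → 10 → K, 5.47005/10 → 0 → A; chars KA.
Square: 5.87933/2 → 2, 5.47005/1 → 5; chars 25.
Subsquare: 1.87933/0.0833333 → 22 → w, 0.47005/0.0416667 → 11 → l; chars wl.
Extended square: 0.04600/0.00833333 → 5, 0.01172/0.00416667 → 2; chars 52.

KA25wl52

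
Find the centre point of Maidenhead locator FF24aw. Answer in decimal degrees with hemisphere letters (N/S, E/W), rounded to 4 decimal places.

35.0625° S, 75.9583° W

Field F=5, F=5: +5·20° lon, +5·10° lat → SW at lon -80°, lat -40°.
Square 2, 4: +2·2° lon, +4·1° lat → SW at lon -76°, lat -36°.
Subsquare a=0, w=22: +0·0.0833333° lon, +22·0.0416667° lat → SW at lon -76°, lat -35.0833°.
Cell spans 0.0833333° lon × 0.0416667° lat. Centre is SW corner plus half of each.
latitude 35.0625° S, longitude 75.9583° W.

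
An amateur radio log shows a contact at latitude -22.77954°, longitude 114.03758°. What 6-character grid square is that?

Shift to the Maidenhead origin (180°W, 90°S): lon 294.0376, lat 67.2205.
Field: lon ⌊294.0376/20⌋ = 14 → O; lat ⌊67.2205/10⌋ = 6 → G.
Square: lon ⌊14.0376/2⌋ = 7; lat ⌊7.2205/1⌋ = 7.
Subsquare: lon ⌊0.0376/0.0833333⌋ = 0 → a; lat ⌊0.2205/0.0416667⌋ = 5 → f.

OG77af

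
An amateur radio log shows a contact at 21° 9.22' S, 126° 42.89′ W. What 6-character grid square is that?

CG68pu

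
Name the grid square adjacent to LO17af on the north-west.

LO07xg

Longitude subsquare a = 0; −1 → -1, wraps to 23 = x, carry into square.
Longitude square 1; −1 → 0.
Latitude subsquare f = 5; +1 → 6 = g.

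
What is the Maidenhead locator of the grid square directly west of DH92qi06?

Longitude extended square 0; −1 → -1, wraps to 9, carry into subsquare.
Longitude subsquare q = 16; −1 → 15 = p.
The latitude characters are unchanged.

DH92pi96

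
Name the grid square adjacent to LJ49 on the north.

LK40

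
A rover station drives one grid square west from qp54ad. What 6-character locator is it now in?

Longitude subsquare a = 0; −1 → -1, wraps to 23 = x, carry into square.
Longitude square 5; −1 → 4.
The latitude characters are unchanged.

QP44xd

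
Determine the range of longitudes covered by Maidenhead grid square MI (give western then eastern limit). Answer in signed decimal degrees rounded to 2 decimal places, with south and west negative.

60.00, 80.00

Field M=12, I=8: +12·20° lon, +8·10° lat → SW at lon 60°, lat -10°.
Cell spans 20° lon × 10° lat.
west 60.00, east 80.00.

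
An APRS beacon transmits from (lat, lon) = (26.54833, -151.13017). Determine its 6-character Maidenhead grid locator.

BL46kn

Shift to the Maidenhead origin (180°W, 90°S): lon 28.8698, lat 116.5483.
Field: lon ⌊28.8698/20⌋ = 1 → B; lat ⌊116.5483/10⌋ = 11 → L.
Square: lon ⌊8.8698/2⌋ = 4; lat ⌊6.5483/1⌋ = 6.
Subsquare: lon ⌊0.8698/0.0833333⌋ = 10 → k; lat ⌊0.5483/0.0416667⌋ = 13 → n.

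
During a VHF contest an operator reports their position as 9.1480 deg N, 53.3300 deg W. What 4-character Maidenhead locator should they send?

GJ39

Add 180° to longitude and 90° to latitude: 126.67, 99.15.
Field: lon ⌊126.67/20⌋ = 6 → G; lat ⌊99.15/10⌋ = 9 → J.
Square: lon ⌊6.67/2⌋ = 3; lat ⌊9.15/1⌋ = 9.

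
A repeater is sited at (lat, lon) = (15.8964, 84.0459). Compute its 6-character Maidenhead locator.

Shift to the Maidenhead origin (180°W, 90°S): lon 264.0459, lat 105.8964.
Field: lon ⌊264.0459/20⌋ = 13 → N; lat ⌊105.8964/10⌋ = 10 → K.
Square: lon ⌊4.0459/2⌋ = 2; lat ⌊5.8964/1⌋ = 5.
Subsquare: lon ⌊0.0459/0.0833333⌋ = 0 → a; lat ⌊0.8964/0.0416667⌋ = 21 → v.

NK25av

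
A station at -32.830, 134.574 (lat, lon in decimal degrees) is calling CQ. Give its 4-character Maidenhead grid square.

PF77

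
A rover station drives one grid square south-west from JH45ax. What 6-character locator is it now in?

JH35xw

Longitude subsquare a = 0; −1 → -1, wraps to 23 = x, carry into square.
Longitude square 4; −1 → 3.
Latitude subsquare x = 23; −1 → 22 = w.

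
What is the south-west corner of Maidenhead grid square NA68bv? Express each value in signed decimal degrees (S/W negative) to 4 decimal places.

-81.1250, 92.0833

Field N=13, A=0: +13·20° lon, +0·10° lat → SW at lon 80°, lat -90°.
Square 6, 8: +6·2° lon, +8·1° lat → SW at lon 92°, lat -82°.
Subsquare b=1, v=21: +1·0.0833333° lon, +21·0.0416667° lat → SW at lon 92.0833°, lat -81.125°.
latitude -81.1250, longitude 92.0833.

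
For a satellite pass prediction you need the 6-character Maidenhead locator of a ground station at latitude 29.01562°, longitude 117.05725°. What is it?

Offset from 180°W / 90°S: lon 297.0573°, lat 119.0156°.
Field (20°×10°, letters A–R): 297.0573/20 → 14 → O, 119.0156/10 → 11 → L; chars OL.
Square (2°×1°, digits 0–9): 17.0573/2 → 8, 9.0156/1 → 9; chars 89.
Subsquare (5′×2.5′, letters a–x): 1.0573/0.0833333 → 12 → m, 0.0156/0.0416667 → 0 → a; chars ma.

OL89ma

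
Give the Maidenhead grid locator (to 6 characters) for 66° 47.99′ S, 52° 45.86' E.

LC63je

Shift to the Maidenhead origin (180°W, 90°S): lon 232.7643, lat 23.2002.
Field (20°×10°, letters A–R): 232.7643/20 → 11 → L, 23.2002/10 → 2 → C; chars LC.
Square (2°×1°, digits 0–9): 12.7643/2 → 6, 3.2002/1 → 3; chars 63.
Subsquare (5′×2.5′, letters a–x): 0.7643/0.0833333 → 9 → j, 0.2002/0.0416667 → 4 → e; chars je.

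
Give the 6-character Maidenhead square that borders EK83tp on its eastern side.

EK83up

Longitude subsquare t = 19; +1 → 20 = u.
The latitude characters are unchanged.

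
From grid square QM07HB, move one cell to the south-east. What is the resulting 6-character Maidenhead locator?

Longitude subsquare h = 7; +1 → 8 = i.
Latitude subsquare b = 1; −1 → 0 = a.

QM07ia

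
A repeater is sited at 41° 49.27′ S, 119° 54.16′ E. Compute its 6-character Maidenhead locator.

Add 180° to longitude and 90° to latitude: 299.9027, 48.1788.
Field: lon ⌊299.9027/20⌋ = 14 → O; lat ⌊48.1788/10⌋ = 4 → E.
Square: lon ⌊19.9027/2⌋ = 9; lat ⌊8.1788/1⌋ = 8.
Subsquare: lon ⌊1.9027/0.0833333⌋ = 22 → w; lat ⌊0.1788/0.0416667⌋ = 4 → e.

OE98we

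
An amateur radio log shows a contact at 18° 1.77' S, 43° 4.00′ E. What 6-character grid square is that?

LH11mx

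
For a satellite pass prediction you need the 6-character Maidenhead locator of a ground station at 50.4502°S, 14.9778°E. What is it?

Add 180° to longitude and 90° to latitude: 194.9778, 39.5498.
Field (20°×10°, letters A–R): 194.9778/20 → 9 → J, 39.5498/10 → 3 → D; chars JD.
Square (2°×1°, digits 0–9): 14.9778/2 → 7, 9.5498/1 → 9; chars 79.
Subsquare (5′×2.5′, letters a–x): 0.9778/0.0833333 → 11 → l, 0.5498/0.0416667 → 13 → n; chars ln.

JD79ln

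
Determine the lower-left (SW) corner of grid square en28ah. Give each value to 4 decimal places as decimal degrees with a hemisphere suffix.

48.2917° N, 96.0000° W

Field E=4, N=13: +4·20° lon, +13·10° lat → SW at lon -100°, lat 40°.
Square 2, 8: +2·2° lon, +8·1° lat → SW at lon -96°, lat 48°.
Subsquare a=0, h=7: +0·0.0833333° lon, +7·0.0416667° lat → SW at lon -96°, lat 48.2917°.
latitude 48.2917° N, longitude 96.0000° W.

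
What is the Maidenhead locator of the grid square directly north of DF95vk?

Latitude subsquare k = 10; +1 → 11 = l.
The longitude characters are unchanged.

DF95vl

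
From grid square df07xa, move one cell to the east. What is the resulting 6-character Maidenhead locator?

Longitude subsquare x = 23; +1 → 24, wraps to 0 = a, carry into square.
Longitude square 0; +1 → 1.
The latitude characters are unchanged.

DF17aa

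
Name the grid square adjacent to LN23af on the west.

LN13xf

Longitude subsquare a = 0; −1 → -1, wraps to 23 = x, carry into square.
Longitude square 2; −1 → 1.
The latitude characters are unchanged.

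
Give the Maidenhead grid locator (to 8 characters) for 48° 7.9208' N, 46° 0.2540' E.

LN38ad01

Offset from 180°W / 90°S: lon 226.00423°, lat 138.13201°.
Field: lon ⌊226.00423/20⌋ = 11 → L; lat ⌊138.13201/10⌋ = 13 → N.
Square: lon ⌊6.00423/2⌋ = 3; lat ⌊8.13201/1⌋ = 8.
Subsquare: lon ⌊0.00423/0.0833333⌋ = 0 → a; lat ⌊0.13201/0.0416667⌋ = 3 → d.
Extended square: lon ⌊0.00423/0.00833333⌋ = 0; lat ⌊0.00701/0.00416667⌋ = 1.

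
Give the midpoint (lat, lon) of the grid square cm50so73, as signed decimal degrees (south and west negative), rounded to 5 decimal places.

30.59792, -128.43750

Field C=2, M=12: +2·20° lon, +12·10° lat → SW at lon -140°, lat 30°.
Square 5, 0: +5·2° lon, +0·1° lat → SW at lon -130°, lat 30°.
Subsquare s=18, o=14: +18·0.0833333° lon, +14·0.0416667° lat → SW at lon -128.5°, lat 30.5833°.
Extended square 7, 3: +7·0.00833333° lon, +3·0.00416667° lat → SW at lon -128.442°, lat 30.5958°.
Cell spans 0.00833333° lon × 0.00416667° lat. Centre is SW corner plus half of each.
latitude 30.59792, longitude -128.43750.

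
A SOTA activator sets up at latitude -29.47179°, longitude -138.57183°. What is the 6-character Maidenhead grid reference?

Add 180° to longitude and 90° to latitude: 41.4282, 60.5282.
Field: 41.4282/20 → 2 → C, 60.5282/10 → 6 → G; chars CG.
Square: 1.4282/2 → 0, 0.5282/1 → 0; chars 00.
Subsquare: 1.4282/0.0833333 → 17 → r, 0.5282/0.0416667 → 12 → m; chars rm.

CG00rm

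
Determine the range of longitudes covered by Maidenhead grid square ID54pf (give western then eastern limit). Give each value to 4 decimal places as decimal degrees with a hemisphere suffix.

8.7500° W, 8.6667° W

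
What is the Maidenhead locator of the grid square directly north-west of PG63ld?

Longitude subsquare l = 11; −1 → 10 = k.
Latitude subsquare d = 3; +1 → 4 = e.

PG63ke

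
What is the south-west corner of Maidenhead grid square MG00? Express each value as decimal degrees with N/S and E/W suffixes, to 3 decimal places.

30.000° S, 60.000° E

Field M=12, G=6: +12·20° lon, +6·10° lat → SW at lon 60°, lat -30°.
Square 0, 0: +0·2° lon, +0·1° lat → SW at lon 60°, lat -30°.
latitude 30.000° S, longitude 60.000° E.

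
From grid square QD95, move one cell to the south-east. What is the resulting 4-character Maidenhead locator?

Longitude square 9; +1 → 10, wraps to 0, carry into field.
Longitude field Q = 16; +1 → 17 = R.
Latitude square 5; −1 → 4.

RD04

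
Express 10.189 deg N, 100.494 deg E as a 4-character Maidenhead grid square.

OK00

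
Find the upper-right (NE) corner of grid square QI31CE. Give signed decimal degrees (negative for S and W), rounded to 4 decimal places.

Field Q=16, I=8: +16·20° lon, +8·10° lat → SW at lon 140°, lat -10°.
Square 3, 1: +3·2° lon, +1·1° lat → SW at lon 146°, lat -9°.
Subsquare c=2, e=4: +2·0.0833333° lon, +4·0.0416667° lat → SW at lon 146.167°, lat -8.83333°.
Cell spans 0.0833333° lon × 0.0416667° lat. NE corner is SW corner plus one full cell.
latitude -8.7917, longitude 146.2500.

-8.7917, 146.2500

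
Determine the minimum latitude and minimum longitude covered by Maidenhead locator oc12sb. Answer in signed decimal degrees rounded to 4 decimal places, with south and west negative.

-67.9583, 103.5000

Field O=14, C=2: +14·20° lon, +2·10° lat → SW at lon 100°, lat -70°.
Square 1, 2: +1·2° lon, +2·1° lat → SW at lon 102°, lat -68°.
Subsquare s=18, b=1: +18·0.0833333° lon, +1·0.0416667° lat → SW at lon 103.5°, lat -67.9583°.
latitude -67.9583, longitude 103.5000.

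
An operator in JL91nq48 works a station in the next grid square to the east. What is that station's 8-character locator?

Longitude extended square 4; +1 → 5.
The latitude characters are unchanged.

JL91nq58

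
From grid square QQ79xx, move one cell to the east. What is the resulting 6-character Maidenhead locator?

Longitude subsquare x = 23; +1 → 24, wraps to 0 = a, carry into square.
Longitude square 7; +1 → 8.
The latitude characters are unchanged.

QQ89ax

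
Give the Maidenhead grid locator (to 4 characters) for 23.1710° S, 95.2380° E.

NG76

Shift to the Maidenhead origin (180°W, 90°S): lon 275.24, lat 66.83.
Field: 275.24/20 → 13 → N, 66.83/10 → 6 → G; chars NG.
Square: 15.24/2 → 7, 6.83/1 → 6; chars 76.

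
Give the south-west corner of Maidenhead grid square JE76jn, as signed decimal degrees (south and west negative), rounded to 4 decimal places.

-43.4583, 14.7500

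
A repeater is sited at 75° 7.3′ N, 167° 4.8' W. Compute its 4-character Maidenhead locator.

AQ65

Offset from 180°W / 90°S: lon 12.92°, lat 165.12°.
Field (20°×10°, letters A–R): lon ⌊12.92/20⌋ = 0 → A; lat ⌊165.12/10⌋ = 16 → Q.
Square (2°×1°, digits 0–9): lon ⌊12.92/2⌋ = 6; lat ⌊5.12/1⌋ = 5.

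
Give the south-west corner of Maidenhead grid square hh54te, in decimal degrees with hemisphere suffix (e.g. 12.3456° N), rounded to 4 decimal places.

15.8333° S, 28.4167° W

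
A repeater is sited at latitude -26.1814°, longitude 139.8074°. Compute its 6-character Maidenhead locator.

PG93vt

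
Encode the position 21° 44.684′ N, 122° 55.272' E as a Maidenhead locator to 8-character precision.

Shift to the Maidenhead origin (180°W, 90°S): lon 302.92120, lat 111.74473.
Field (20°×10°, letters A–R): 302.92120/20 → 15 → P, 111.74473/10 → 11 → L; chars PL.
Square (2°×1°, digits 0–9): 2.92120/2 → 1, 1.74473/1 → 1; chars 11.
Subsquare (5′×2.5′, letters a–x): 0.92120/0.0833333 → 11 → l, 0.74473/0.0416667 → 17 → r; chars lr.
Extended square (30″×15″, digits 0–9): 0.00453/0.00833333 → 0, 0.03640/0.00416667 → 8; chars 08.

PL11lr08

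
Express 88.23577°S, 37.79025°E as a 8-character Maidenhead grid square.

KA81vs43

Shift to the Maidenhead origin (180°W, 90°S): lon 217.79025, lat 1.76423.
Field (20°×10°, letters A–R): lon ⌊217.79025/20⌋ = 10 → K; lat ⌊1.76423/10⌋ = 0 → A.
Square (2°×1°, digits 0–9): lon ⌊17.79025/2⌋ = 8; lat ⌊1.76423/1⌋ = 1.
Subsquare (5′×2.5′, letters a–x): lon ⌊1.79025/0.0833333⌋ = 21 → v; lat ⌊0.76423/0.0416667⌋ = 18 → s.
Extended square (30″×15″, digits 0–9): lon ⌊0.04025/0.00833333⌋ = 4; lat ⌊0.01423/0.00416667⌋ = 3.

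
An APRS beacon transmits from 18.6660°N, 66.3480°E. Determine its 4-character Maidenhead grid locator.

Add 180° to longitude and 90° to latitude: 246.35, 108.67.
Field: lon ⌊246.35/20⌋ = 12 → M; lat ⌊108.67/10⌋ = 10 → K.
Square: lon ⌊6.35/2⌋ = 3; lat ⌊8.67/1⌋ = 8.

MK38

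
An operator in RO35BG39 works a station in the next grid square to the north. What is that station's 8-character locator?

RO35bh30

Latitude extended square 9; +1 → 10, wraps to 0, carry into subsquare.
Latitude subsquare g = 6; +1 → 7 = h.
The longitude characters are unchanged.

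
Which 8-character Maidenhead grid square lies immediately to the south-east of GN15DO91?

GN15eo00

Longitude extended square 9; +1 → 10, wraps to 0, carry into subsquare.
Longitude subsquare d = 3; +1 → 4 = e.
Latitude extended square 1; −1 → 0.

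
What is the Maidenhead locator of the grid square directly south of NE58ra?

Latitude subsquare a = 0; −1 → -1, wraps to 23 = x, carry into square.
Latitude square 8; −1 → 7.
The longitude characters are unchanged.

NE57rx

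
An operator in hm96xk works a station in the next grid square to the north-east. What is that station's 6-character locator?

IM06al

Longitude subsquare x = 23; +1 → 24, wraps to 0 = a, carry into square.
Longitude square 9; +1 → 10, wraps to 0, carry into field.
Longitude field H = 7; +1 → 8 = I.
Latitude subsquare k = 10; +1 → 11 = l.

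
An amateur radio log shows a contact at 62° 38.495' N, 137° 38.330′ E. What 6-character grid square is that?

Shift to the Maidenhead origin (180°W, 90°S): lon 317.6388, lat 152.6416.
Field (20°×10°, letters A–R): 317.6388/20 → 15 → P, 152.6416/10 → 15 → P; chars PP.
Square (2°×1°, digits 0–9): 17.6388/2 → 8, 2.6416/1 → 2; chars 82.
Subsquare (5′×2.5′, letters a–x): 1.6388/0.0833333 → 19 → t, 0.6416/0.0416667 → 15 → p; chars tp.

PP82tp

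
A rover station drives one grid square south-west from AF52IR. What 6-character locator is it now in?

AF52hq

Longitude subsquare i = 8; −1 → 7 = h.
Latitude subsquare r = 17; −1 → 16 = q.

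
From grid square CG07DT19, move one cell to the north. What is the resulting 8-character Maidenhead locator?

Latitude extended square 9; +1 → 10, wraps to 0, carry into subsquare.
Latitude subsquare t = 19; +1 → 20 = u.
The longitude characters are unchanged.

CG07du10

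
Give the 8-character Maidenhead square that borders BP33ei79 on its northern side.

BP33ej70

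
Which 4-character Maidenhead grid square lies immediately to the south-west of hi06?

GI95

Longitude square 0; −1 → -1, wraps to 9, carry into field.
Longitude field H = 7; −1 → 6 = G.
Latitude square 6; −1 → 5.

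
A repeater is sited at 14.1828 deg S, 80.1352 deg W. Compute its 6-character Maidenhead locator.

EH95wt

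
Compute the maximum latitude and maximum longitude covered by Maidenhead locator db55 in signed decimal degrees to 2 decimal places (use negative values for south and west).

-74.00, -108.00

Field D=3, B=1: +3·20° lon, +1·10° lat → SW at lon -120°, lat -80°.
Square 5, 5: +5·2° lon, +5·1° lat → SW at lon -110°, lat -75°.
Cell spans 2° lon × 1° lat. NE corner is SW corner plus one full cell.
latitude -74.00, longitude -108.00.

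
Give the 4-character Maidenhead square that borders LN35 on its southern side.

LN34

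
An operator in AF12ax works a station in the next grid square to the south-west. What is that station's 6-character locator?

AF02xw

Longitude subsquare a = 0; −1 → -1, wraps to 23 = x, carry into square.
Longitude square 1; −1 → 0.
Latitude subsquare x = 23; −1 → 22 = w.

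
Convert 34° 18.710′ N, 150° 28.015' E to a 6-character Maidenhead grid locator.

QM54fh

Add 180° to longitude and 90° to latitude: 330.4669, 124.3118.
Field (20°×10°, letters A–R): lon ⌊330.4669/20⌋ = 16 → Q; lat ⌊124.3118/10⌋ = 12 → M.
Square (2°×1°, digits 0–9): lon ⌊10.4669/2⌋ = 5; lat ⌊4.3118/1⌋ = 4.
Subsquare (5′×2.5′, letters a–x): lon ⌊0.4669/0.0833333⌋ = 5 → f; lat ⌊0.3118/0.0416667⌋ = 7 → h.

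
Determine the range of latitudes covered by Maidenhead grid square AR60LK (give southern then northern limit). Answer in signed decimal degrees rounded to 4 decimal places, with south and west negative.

Field A=0, R=17: +0·20° lon, +17·10° lat → SW at lon -180°, lat 80°.
Square 6, 0: +6·2° lon, +0·1° lat → SW at lon -168°, lat 80°.
Subsquare l=11, k=10: +11·0.0833333° lon, +10·0.0416667° lat → SW at lon -167.083°, lat 80.4167°.
Cell spans 0.0833333° lon × 0.0416667° lat.
south 80.4167, north 80.4583.

80.4167, 80.4583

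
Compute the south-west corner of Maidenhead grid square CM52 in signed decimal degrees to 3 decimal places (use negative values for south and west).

32.000, -130.000

Field C=2, M=12: +2·20° lon, +12·10° lat → SW at lon -140°, lat 30°.
Square 5, 2: +5·2° lon, +2·1° lat → SW at lon -130°, lat 32°.
latitude 32.000, longitude -130.000.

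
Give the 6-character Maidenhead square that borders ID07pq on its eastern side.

ID07qq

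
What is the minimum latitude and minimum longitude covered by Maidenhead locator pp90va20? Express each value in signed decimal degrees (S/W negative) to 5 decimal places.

60.00000, 139.76667

Field P=15, P=15: +15·20° lon, +15·10° lat → SW at lon 120°, lat 60°.
Square 9, 0: +9·2° lon, +0·1° lat → SW at lon 138°, lat 60°.
Subsquare v=21, a=0: +21·0.0833333° lon, +0·0.0416667° lat → SW at lon 139.75°, lat 60°.
Extended square 2, 0: +2·0.00833333° lon, +0·0.00416667° lat → SW at lon 139.767°, lat 60°.
latitude 60.00000, longitude 139.76667.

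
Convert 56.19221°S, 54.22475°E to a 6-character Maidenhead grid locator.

Shift to the Maidenhead origin (180°W, 90°S): lon 234.2248, lat 33.8078.
Field: 234.2248/20 → 11 → L, 33.8078/10 → 3 → D; chars LD.
Square: 14.2248/2 → 7, 3.8078/1 → 3; chars 73.
Subsquare: 0.2248/0.0833333 → 2 → c, 0.8078/0.0416667 → 19 → t; chars ct.

LD73ct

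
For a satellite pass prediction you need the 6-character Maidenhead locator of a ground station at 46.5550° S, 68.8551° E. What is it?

ME43kk

Shift to the Maidenhead origin (180°W, 90°S): lon 248.8551, lat 43.4450.
Field: lon ⌊248.8551/20⌋ = 12 → M; lat ⌊43.4450/10⌋ = 4 → E.
Square: lon ⌊8.8551/2⌋ = 4; lat ⌊3.4450/1⌋ = 3.
Subsquare: lon ⌊0.8551/0.0833333⌋ = 10 → k; lat ⌊0.4450/0.0416667⌋ = 10 → k.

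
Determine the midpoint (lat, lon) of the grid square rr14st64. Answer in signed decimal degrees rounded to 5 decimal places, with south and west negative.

Field R=17, R=17: +17·20° lon, +17·10° lat → SW at lon 160°, lat 80°.
Square 1, 4: +1·2° lon, +4·1° lat → SW at lon 162°, lat 84°.
Subsquare s=18, t=19: +18·0.0833333° lon, +19·0.0416667° lat → SW at lon 163.5°, lat 84.7917°.
Extended square 6, 4: +6·0.00833333° lon, +4·0.00416667° lat → SW at lon 163.55°, lat 84.8083°.
Cell spans 0.00833333° lon × 0.00416667° lat. Centre is SW corner plus half of each.
latitude 84.81042, longitude 163.55417.

84.81042, 163.55417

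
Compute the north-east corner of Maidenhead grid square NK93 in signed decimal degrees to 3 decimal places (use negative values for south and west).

Field N=13, K=10: +13·20° lon, +10·10° lat → SW at lon 80°, lat 10°.
Square 9, 3: +9·2° lon, +3·1° lat → SW at lon 98°, lat 13°.
Cell spans 2° lon × 1° lat. NE corner is SW corner plus one full cell.
latitude 14.000, longitude 100.000.

14.000, 100.000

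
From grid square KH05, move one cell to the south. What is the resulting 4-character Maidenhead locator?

KH04

Latitude square 5; −1 → 4.
The longitude characters are unchanged.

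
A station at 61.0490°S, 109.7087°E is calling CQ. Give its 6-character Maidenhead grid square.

OC48uw

Shift to the Maidenhead origin (180°W, 90°S): lon 289.7087, lat 28.9510.
Field: 289.7087/20 → 14 → O, 28.9510/10 → 2 → C; chars OC.
Square: 9.7087/2 → 4, 8.9510/1 → 8; chars 48.
Subsquare: 1.7087/0.0833333 → 20 → u, 0.9510/0.0416667 → 22 → w; chars uw.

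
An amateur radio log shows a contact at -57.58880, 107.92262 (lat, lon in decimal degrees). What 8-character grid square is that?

Shift to the Maidenhead origin (180°W, 90°S): lon 287.92262, lat 32.41120.
Field: lon ⌊287.92262/20⌋ = 14 → O; lat ⌊32.41120/10⌋ = 3 → D.
Square: lon ⌊7.92262/2⌋ = 3; lat ⌊2.41120/1⌋ = 2.
Subsquare: lon ⌊1.92262/0.0833333⌋ = 23 → x; lat ⌊0.41120/0.0416667⌋ = 9 → j.
Extended square: lon ⌊0.00595/0.00833333⌋ = 0; lat ⌊0.03620/0.00416667⌋ = 8.

OD32xj08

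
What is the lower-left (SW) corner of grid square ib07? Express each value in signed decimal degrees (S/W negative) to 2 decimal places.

-73.00, -20.00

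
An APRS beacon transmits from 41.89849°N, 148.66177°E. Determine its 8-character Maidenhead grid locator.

QN41hv95

Offset from 180°W / 90°S: lon 328.66177°, lat 131.89849°.
Field: 328.66177/20 → 16 → Q, 131.89849/10 → 13 → N; chars QN.
Square: 8.66177/2 → 4, 1.89849/1 → 1; chars 41.
Subsquare: 0.66177/0.0833333 → 7 → h, 0.89849/0.0416667 → 21 → v; chars hv.
Extended square: 0.07844/0.00833333 → 9, 0.02349/0.00416667 → 5; chars 95.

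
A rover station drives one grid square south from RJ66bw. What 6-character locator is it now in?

RJ66bv

Latitude subsquare w = 22; −1 → 21 = v.
The longitude characters are unchanged.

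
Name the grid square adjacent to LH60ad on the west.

Longitude subsquare a = 0; −1 → -1, wraps to 23 = x, carry into square.
Longitude square 6; −1 → 5.
The latitude characters are unchanged.

LH50xd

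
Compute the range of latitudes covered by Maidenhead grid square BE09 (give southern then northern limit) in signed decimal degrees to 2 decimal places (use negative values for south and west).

-41.00, -40.00

Field B=1, E=4: +1·20° lon, +4·10° lat → SW at lon -160°, lat -50°.
Square 0, 9: +0·2° lon, +9·1° lat → SW at lon -160°, lat -41°.
Cell spans 2° lon × 1° lat.
south -41.00, north -40.00.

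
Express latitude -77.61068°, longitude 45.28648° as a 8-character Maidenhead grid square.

LB22pj43

Offset from 180°W / 90°S: lon 225.28648°, lat 12.38932°.
Field (20°×10°, letters A–R): 225.28648/20 → 11 → L, 12.38932/10 → 1 → B; chars LB.
Square (2°×1°, digits 0–9): 5.28648/2 → 2, 2.38932/1 → 2; chars 22.
Subsquare (5′×2.5′, letters a–x): 1.28648/0.0833333 → 15 → p, 0.38932/0.0416667 → 9 → j; chars pj.
Extended square (30″×15″, digits 0–9): 0.03648/0.00833333 → 4, 0.01432/0.00416667 → 3; chars 43.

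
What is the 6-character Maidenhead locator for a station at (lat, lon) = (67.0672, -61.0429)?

FP97lb

Shift to the Maidenhead origin (180°W, 90°S): lon 118.9571, lat 157.0672.
Field (20°×10°, letters A–R): lon ⌊118.9571/20⌋ = 5 → F; lat ⌊157.0672/10⌋ = 15 → P.
Square (2°×1°, digits 0–9): lon ⌊18.9571/2⌋ = 9; lat ⌊7.0672/1⌋ = 7.
Subsquare (5′×2.5′, letters a–x): lon ⌊0.9571/0.0833333⌋ = 11 → l; lat ⌊0.0672/0.0416667⌋ = 1 → b.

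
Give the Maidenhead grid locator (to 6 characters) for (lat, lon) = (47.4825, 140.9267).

QN07ll

Add 180° to longitude and 90° to latitude: 320.9267, 137.4825.
Field: lon ⌊320.9267/20⌋ = 16 → Q; lat ⌊137.4825/10⌋ = 13 → N.
Square: lon ⌊0.9267/2⌋ = 0; lat ⌊7.4825/1⌋ = 7.
Subsquare: lon ⌊0.9267/0.0833333⌋ = 11 → l; lat ⌊0.4825/0.0416667⌋ = 11 → l.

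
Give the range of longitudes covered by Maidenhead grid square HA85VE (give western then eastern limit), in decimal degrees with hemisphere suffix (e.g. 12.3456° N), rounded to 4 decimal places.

22.2500° W, 22.1667° W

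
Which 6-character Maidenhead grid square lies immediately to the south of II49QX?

II49qw

Latitude subsquare x = 23; −1 → 22 = w.
The longitude characters are unchanged.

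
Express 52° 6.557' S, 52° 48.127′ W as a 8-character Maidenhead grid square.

Add 180° to longitude and 90° to latitude: 127.19788, 37.89072.
Field: lon ⌊127.19788/20⌋ = 6 → G; lat ⌊37.89072/10⌋ = 3 → D.
Square: lon ⌊7.19788/2⌋ = 3; lat ⌊7.89072/1⌋ = 7.
Subsquare: lon ⌊1.19788/0.0833333⌋ = 14 → o; lat ⌊0.89072/0.0416667⌋ = 21 → v.
Extended square: lon ⌊0.03122/0.00833333⌋ = 3; lat ⌊0.01572/0.00416667⌋ = 3.

GD37ov33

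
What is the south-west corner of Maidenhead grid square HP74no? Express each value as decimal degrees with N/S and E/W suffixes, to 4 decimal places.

64.5833° N, 24.9167° W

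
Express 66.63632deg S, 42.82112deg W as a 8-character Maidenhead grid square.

GC83oi17

Add 180° to longitude and 90° to latitude: 137.17888, 23.36368.
Field: 137.17888/20 → 6 → G, 23.36368/10 → 2 → C; chars GC.
Square: 17.17888/2 → 8, 3.36368/1 → 3; chars 83.
Subsquare: 1.17888/0.0833333 → 14 → o, 0.36368/0.0416667 → 8 → i; chars oi.
Extended square: 0.01221/0.00833333 → 1, 0.03035/0.00416667 → 7; chars 17.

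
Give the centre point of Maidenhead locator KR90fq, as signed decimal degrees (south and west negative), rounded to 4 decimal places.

80.6875, 38.4583

Field K=10, R=17: +10·20° lon, +17·10° lat → SW at lon 20°, lat 80°.
Square 9, 0: +9·2° lon, +0·1° lat → SW at lon 38°, lat 80°.
Subsquare f=5, q=16: +5·0.0833333° lon, +16·0.0416667° lat → SW at lon 38.4167°, lat 80.6667°.
Cell spans 0.0833333° lon × 0.0416667° lat. Centre is SW corner plus half of each.
latitude 80.6875, longitude 38.4583.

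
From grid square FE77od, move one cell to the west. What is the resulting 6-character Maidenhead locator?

FE77nd

Longitude subsquare o = 14; −1 → 13 = n.
The latitude characters are unchanged.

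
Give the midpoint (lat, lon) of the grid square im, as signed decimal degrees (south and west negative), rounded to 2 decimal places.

35.00, -10.00

Field I=8, M=12: +8·20° lon, +12·10° lat → SW at lon -20°, lat 30°.
Cell spans 20° lon × 10° lat. Centre is SW corner plus half of each.
latitude 35.00, longitude -10.00.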